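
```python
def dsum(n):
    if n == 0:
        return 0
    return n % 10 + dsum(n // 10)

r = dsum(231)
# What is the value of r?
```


dsum(231)
= 1 + dsum(23)
= 1 + 3 + dsum(2)
= 1 + 3 + 2 + dsum(0)
= 1 + 3 + 2 + 0
= 6


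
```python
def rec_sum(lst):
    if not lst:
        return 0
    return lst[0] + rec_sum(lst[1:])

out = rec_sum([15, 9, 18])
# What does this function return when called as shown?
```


rec_sum([15, 9, 18])
= 15 + rec_sum([9, 18])
= 15 + 9 + rec_sum([18])
= 15 + 9 + 18 + rec_sum([])
= 15 + 9 + 18 + 0
= 42


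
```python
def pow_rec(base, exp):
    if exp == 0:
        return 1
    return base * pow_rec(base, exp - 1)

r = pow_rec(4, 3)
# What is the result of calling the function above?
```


pow_rec(4, 3)
= 4 * pow_rec(4, 2)
= 4 * 4 * pow_rec(4, 1)
= 4 * 4 * 4 * pow_rec(4, 0)
= 4 * 4 * 4 * 1
= 64


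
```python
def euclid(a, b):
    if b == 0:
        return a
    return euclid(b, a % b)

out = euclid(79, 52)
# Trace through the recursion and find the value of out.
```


euclid(79, 52)
= euclid(52, 79 % 52) = euclid(52, 27)
= euclid(27, 52 % 27) = euclid(27, 25)
= euclid(25, 27 % 25) = euclid(25, 2)
= euclid(2, 25 % 2) = euclid(2, 1)
= euclid(1, 2 % 1) = euclid(1, 0)
b == 0, return a = 1


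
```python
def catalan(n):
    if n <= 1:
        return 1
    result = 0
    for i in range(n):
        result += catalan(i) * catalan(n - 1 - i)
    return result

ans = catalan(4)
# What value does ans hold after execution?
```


catalan(4)
= sum of catalan(i) * catalan(4-1-i) for i in 0..3
First compute sub-values bottom-up:
  catalan(0) = 1, catalan(1) = 1
  catalan(2) = 1*1 + 1*1 = 2
  catalan(3) = 1*2 + 1*1 + 2*1 = 5
Now catalan(4):
  catalan(0)*catalan(3) = 1*5 = 5
  catalan(1)*catalan(2) = 1*2 = 2
  catalan(2)*catalan(1) = 2*1 = 2
  catalan(3)*catalan(0) = 5*1 = 5
= 5 + 2 + 2 + 5
= 14


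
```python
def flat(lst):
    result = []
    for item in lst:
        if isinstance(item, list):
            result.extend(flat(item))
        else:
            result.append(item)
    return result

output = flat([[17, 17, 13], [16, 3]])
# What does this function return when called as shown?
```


flat([[17, 17, 13], [16, 3]])
Processing each element:
  [17, 17, 13] is a list -> flat recursively -> [17, 17, 13]
  [16, 3] is a list -> flat recursively -> [16, 3]
= [17, 17, 13, 16, 3]


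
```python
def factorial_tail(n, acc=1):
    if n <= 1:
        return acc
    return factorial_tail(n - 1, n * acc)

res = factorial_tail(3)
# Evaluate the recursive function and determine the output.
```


factorial_tail(3, 1)
= factorial_tail(2, 3 * 1) = factorial_tail(2, 3)
= factorial_tail(1, 2 * 3) = factorial_tail(1, 6)
n <= 1, return acc = 6


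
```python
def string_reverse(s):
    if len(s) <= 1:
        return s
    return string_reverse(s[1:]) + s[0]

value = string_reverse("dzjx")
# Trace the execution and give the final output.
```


string_reverse("dzjx")
= string_reverse("zjx") + "d"
= string_reverse("jx") + "z" + "d"
= string_reverse("x") + "j" + "z" + "d"
= "x" + "j" + "z" + "d"
= "xjzd"


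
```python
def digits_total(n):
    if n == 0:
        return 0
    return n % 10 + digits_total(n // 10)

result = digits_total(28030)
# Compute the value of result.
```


digits_total(28030)
= 0 + digits_total(2803)
= 0 + 3 + digits_total(280)
= 0 + 3 + 0 + digits_total(28)
= 0 + 3 + 0 + 8 + digits_total(2)
= 0 + 3 + 0 + 8 + 2 + digits_total(0)
= 0 + 3 + 0 + 8 + 2 + 0
= 13


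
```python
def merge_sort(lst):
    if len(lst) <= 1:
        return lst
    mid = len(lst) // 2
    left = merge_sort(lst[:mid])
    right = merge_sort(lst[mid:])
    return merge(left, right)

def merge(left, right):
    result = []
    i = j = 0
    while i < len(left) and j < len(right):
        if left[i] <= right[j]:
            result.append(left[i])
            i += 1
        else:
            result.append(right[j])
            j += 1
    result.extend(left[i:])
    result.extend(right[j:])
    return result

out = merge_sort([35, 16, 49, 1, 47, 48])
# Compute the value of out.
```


merge_sort([35, 16, 49, 1, 47, 48])
Split into [35, 16, 49] and [1, 47, 48]
Left sorted: [16, 35, 49]
Right sorted: [1, 47, 48]
Merge [16, 35, 49] and [1, 47, 48]
= [1, 16, 35, 47, 48, 49]


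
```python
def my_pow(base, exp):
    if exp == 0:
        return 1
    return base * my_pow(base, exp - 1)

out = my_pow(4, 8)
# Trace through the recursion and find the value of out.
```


my_pow(4, 8)
= 4 * my_pow(4, 7)
= 4 * 4 * my_pow(4, 6)
= 4 * 4 * 4 * my_pow(4, 5)
= 4 * 4 * 4 * 4 * my_pow(4, 4)
= 4 * 4 * 4 * 4 * 4 * my_pow(4, 3)
= 4 * 4 * 4 * 4 * 4 * 4 * my_pow(4, 2)
= 4 * 4 * 4 * 4 * 4 * 4 * 4 * my_pow(4, 1)
= 4 * 4 * 4 * 4 * 4 * 4 * 4 * 4 * my_pow(4, 0)
= 4 * 4 * 4 * 4 * 4 * 4 * 4 * 4 * 1
= 65536


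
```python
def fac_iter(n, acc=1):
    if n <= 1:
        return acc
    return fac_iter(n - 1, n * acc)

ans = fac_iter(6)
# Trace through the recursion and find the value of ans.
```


fac_iter(6, 1)
= fac_iter(5, 6 * 1) = fac_iter(5, 6)
= fac_iter(4, 5 * 6) = fac_iter(4, 30)
= fac_iter(3, 4 * 30) = fac_iter(3, 120)
= fac_iter(2, 3 * 120) = fac_iter(2, 360)
= fac_iter(1, 2 * 360) = fac_iter(1, 720)
n <= 1, return acc = 720


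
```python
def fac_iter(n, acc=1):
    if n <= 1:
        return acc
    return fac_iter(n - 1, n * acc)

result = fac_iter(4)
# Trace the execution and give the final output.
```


fac_iter(4, 1)
= fac_iter(3, 4 * 1) = fac_iter(3, 4)
= fac_iter(2, 3 * 4) = fac_iter(2, 12)
= fac_iter(1, 2 * 12) = fac_iter(1, 24)
n <= 1, return acc = 24


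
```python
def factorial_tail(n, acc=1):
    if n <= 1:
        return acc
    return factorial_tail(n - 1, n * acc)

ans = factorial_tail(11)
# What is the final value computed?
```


factorial_tail(11, 1)
= factorial_tail(10, 11 * 1) = factorial_tail(10, 11)
= factorial_tail(9, 10 * 11) = factorial_tail(9, 110)
= factorial_tail(8, 9 * 110) = factorial_tail(8, 990)
= factorial_tail(7, 8 * 990) = factorial_tail(7, 7920)
= factorial_tail(6, 7 * 7920) = factorial_tail(6, 55440)
= factorial_tail(5, 6 * 55440) = factorial_tail(5, 332640)
= factorial_tail(4, 5 * 332640) = factorial_tail(4, 1663200)
= factorial_tail(3, 4 * 1663200) = factorial_tail(3, 6652800)
= factorial_tail(2, 3 * 6652800) = factorial_tail(2, 19958400)
= factorial_tail(1, 2 * 19958400) = factorial_tail(1, 39916800)
n <= 1, return acc = 39916800


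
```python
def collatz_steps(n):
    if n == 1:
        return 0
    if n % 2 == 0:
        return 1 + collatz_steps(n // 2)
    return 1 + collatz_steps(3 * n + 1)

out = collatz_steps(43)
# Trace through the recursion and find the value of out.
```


collatz_steps(43)
43 is odd -> 3*43+1 = 130 -> collatz_steps(130)
130 is even -> collatz_steps(65)
65 is odd -> 3*65+1 = 196 -> collatz_steps(196)
196 is even -> collatz_steps(98)
98 is even -> collatz_steps(49)
49 is odd -> 3*49+1 = 148 -> collatz_steps(148)
148 is even -> collatz_steps(74)
74 is even -> collatz_steps(37)
37 is odd -> 3*37+1 = 112 -> collatz_steps(112)
112 is even -> collatz_steps(56)
56 is even -> collatz_steps(28)
28 is even -> collatz_steps(14)
14 is even -> collatz_steps(7)
7 is odd -> 3*7+1 = 22 -> collatz_steps(22)
22 is even -> collatz_steps(11)
11 is odd -> 3*11+1 = 34 -> collatz_steps(34)
34 is even -> collatz_steps(17)
17 is odd -> 3*17+1 = 52 -> collatz_steps(52)
52 is even -> collatz_steps(26)
26 is even -> collatz_steps(13)
13 is odd -> 3*13+1 = 40 -> collatz_steps(40)
40 is even -> collatz_steps(20)
20 is even -> collatz_steps(10)
10 is even -> collatz_steps(5)
5 is odd -> 3*5+1 = 16 -> collatz_steps(16)
16 is even -> collatz_steps(8)
8 is even -> collatz_steps(4)
4 is even -> collatz_steps(2)
2 is even -> collatz_steps(1)
Reached 1 after 29 steps
= 29


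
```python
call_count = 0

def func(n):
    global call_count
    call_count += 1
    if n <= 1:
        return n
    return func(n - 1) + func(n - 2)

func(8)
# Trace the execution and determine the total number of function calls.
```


func(8) calls func(7) and func(6); each non-base call branches into two more.
Let C(k) = total number of calls made by func(k), including the call to func(k) itself.
Base cases: C(0) = 1, C(1) = 1
Recurrence: C(k) = 1 + C(k-1) + C(k-2)
  C(2) = 1 + C(1) + C(0) = 1 + 1 + 1 = 3
  C(3) = 1 + C(2) + C(1) = 1 + 3 + 1 = 5
  C(4) = 1 + C(3) + C(2) = 1 + 5 + 3 = 9
  C(5) = 1 + C(4) + C(3) = 1 + 9 + 5 = 15
  C(6) = 1 + C(5) + C(4) = 1 + 15 + 9 = 25
  C(7) = 1 + C(6) + C(5) = 1 + 25 + 15 = 41
  C(8) = 1 + C(7) + C(6) = 1 + 41 + 25 = 67
Total calls = C(8) = 67


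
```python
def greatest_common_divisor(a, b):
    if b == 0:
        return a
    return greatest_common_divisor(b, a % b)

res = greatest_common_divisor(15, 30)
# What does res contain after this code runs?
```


greatest_common_divisor(15, 30)
= greatest_common_divisor(30, 15 % 30) = greatest_common_divisor(30, 15)
= greatest_common_divisor(15, 30 % 15) = greatest_common_divisor(15, 0)
b == 0, return a = 15


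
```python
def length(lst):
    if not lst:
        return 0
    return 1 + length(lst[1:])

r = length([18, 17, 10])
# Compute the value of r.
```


length([18, 17, 10])
= 1 + length([17, 10])
= 1 + 1 + length([10])
= 1 + 1 + 1 + length([])
= 1 + 1 + 1 + 0
= 3


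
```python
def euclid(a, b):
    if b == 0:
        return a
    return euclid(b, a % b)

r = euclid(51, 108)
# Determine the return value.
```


euclid(51, 108)
= euclid(108, 51 % 108) = euclid(108, 51)
= euclid(51, 108 % 51) = euclid(51, 6)
= euclid(6, 51 % 6) = euclid(6, 3)
= euclid(3, 6 % 3) = euclid(3, 0)
b == 0, return a = 3


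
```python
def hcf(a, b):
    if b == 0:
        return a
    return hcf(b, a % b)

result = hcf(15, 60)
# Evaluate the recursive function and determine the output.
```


hcf(15, 60)
= hcf(60, 15 % 60) = hcf(60, 15)
= hcf(15, 60 % 15) = hcf(15, 0)
b == 0, return a = 15


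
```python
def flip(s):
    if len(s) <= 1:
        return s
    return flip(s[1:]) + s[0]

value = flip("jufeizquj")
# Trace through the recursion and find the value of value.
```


flip("jufeizquj")
= flip("ufeizquj") + "j"
= flip("feizquj") + "u" + "j"
= flip("eizquj") + "f" + "u" + "j"
= flip("izquj") + "e" + "f" + "u" + "j"
= flip("zquj") + "i" + "e" + "f" + "u" + "j"
= flip("quj") + "z" + "i" + "e" + "f" + "u" + "j"
= flip("uj") + "q" + "z" + "i" + "e" + "f" + "u" + "j"
= flip("j") + "u" + "q" + "z" + "i" + "e" + "f" + "u" + "j"
= "j" + "u" + "q" + "z" + "i" + "e" + "f" + "u" + "j"
= "juqziefuj"


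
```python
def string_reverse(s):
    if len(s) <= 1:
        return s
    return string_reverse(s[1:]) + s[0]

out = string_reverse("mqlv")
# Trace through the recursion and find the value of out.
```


string_reverse("mqlv")
= string_reverse("qlv") + "m"
= string_reverse("lv") + "q" + "m"
= string_reverse("v") + "l" + "q" + "m"
= "v" + "l" + "q" + "m"
= "vlqm"


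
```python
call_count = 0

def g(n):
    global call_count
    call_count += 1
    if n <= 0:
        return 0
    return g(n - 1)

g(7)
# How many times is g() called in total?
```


g(7) calls g(6) calls ... calls g(0)
Total calls: 7 + 1 (for base case) = 8


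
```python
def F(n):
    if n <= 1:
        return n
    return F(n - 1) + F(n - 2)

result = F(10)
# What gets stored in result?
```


F(10)
= F(9) + F(8)
= (F(8) + F(7)) + F(8)
Computing bottom-up: F(0)=0, F(1)=1, F(2)=1, F(3)=2, F(4)=3, F(5)=5, F(6)=8, F(7)=13, F(8)=21, F(9)=34, F(10)=55
= 55


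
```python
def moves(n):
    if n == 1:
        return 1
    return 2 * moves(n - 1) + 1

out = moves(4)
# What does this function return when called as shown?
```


moves(4)
= 2 * moves(3) + 1
= 2 * (2 * moves(2) + 1) + 1
= 2 * (2 * (2 * moves(1) + 1) + 1) + 1
Now compute bottom-up:
moves(1) = 1
moves(2) = 2 * 1 + 1 = 3
moves(3) = 2 * 3 + 1 = 7
moves(4) = 2 * 7 + 1 = 15
= 15


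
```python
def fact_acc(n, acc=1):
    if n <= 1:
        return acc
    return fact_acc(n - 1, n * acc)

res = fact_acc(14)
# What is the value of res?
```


fact_acc(14, 1)
= fact_acc(13, 14 * 1) = fact_acc(13, 14)
= fact_acc(12, 13 * 14) = fact_acc(12, 182)
= fact_acc(11, 12 * 182) = fact_acc(11, 2184)
= fact_acc(10, 11 * 2184) = fact_acc(10, 24024)
= fact_acc(9, 10 * 24024) = fact_acc(9, 240240)
= fact_acc(8, 9 * 240240) = fact_acc(8, 2162160)
= fact_acc(7, 8 * 2162160) = fact_acc(7, 17297280)
= fact_acc(6, 7 * 17297280) = fact_acc(6, 121080960)
= fact_acc(5, 6 * 121080960) = fact_acc(5, 726485760)
= fact_acc(4, 5 * 726485760) = fact_acc(4, 3632428800)
= fact_acc(3, 4 * 3632428800) = fact_acc(3, 14529715200)
= fact_acc(2, 3 * 14529715200) = fact_acc(2, 43589145600)
= fact_acc(1, 2 * 43589145600) = fact_acc(1, 87178291200)
n <= 1, return acc = 87178291200


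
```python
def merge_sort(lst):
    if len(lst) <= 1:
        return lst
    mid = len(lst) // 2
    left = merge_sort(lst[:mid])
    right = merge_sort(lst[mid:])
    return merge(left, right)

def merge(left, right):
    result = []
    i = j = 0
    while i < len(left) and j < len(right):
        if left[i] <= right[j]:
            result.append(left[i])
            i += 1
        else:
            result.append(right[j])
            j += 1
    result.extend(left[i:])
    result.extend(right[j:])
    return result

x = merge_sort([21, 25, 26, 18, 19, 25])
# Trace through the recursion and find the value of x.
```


merge_sort([21, 25, 26, 18, 19, 25])
Split into [21, 25, 26] and [18, 19, 25]
Left sorted: [21, 25, 26]
Right sorted: [18, 19, 25]
Merge [21, 25, 26] and [18, 19, 25]
= [18, 19, 21, 25, 25, 26]


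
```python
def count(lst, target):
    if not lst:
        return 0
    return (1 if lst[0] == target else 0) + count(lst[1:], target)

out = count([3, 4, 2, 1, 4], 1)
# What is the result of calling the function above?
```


count([3, 4, 2, 1, 4], 1)
lst[0]=3 != 1: 0 + count([4, 2, 1, 4], 1)
lst[0]=4 != 1: 0 + count([2, 1, 4], 1)
lst[0]=2 != 1: 0 + count([1, 4], 1)
lst[0]=1 == 1: 1 + count([4], 1)
lst[0]=4 != 1: 0 + count([], 1)
= 1


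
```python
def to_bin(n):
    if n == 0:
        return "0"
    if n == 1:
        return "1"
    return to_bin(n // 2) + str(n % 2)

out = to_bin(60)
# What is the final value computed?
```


to_bin(60)
= to_bin(30) + "0"
= to_bin(15) + "0" + "0"
= to_bin(7) + "1" + "0" + "0"
= to_bin(3) + "1" + "1" + "0" + "0"
= to_bin(1) + "1" + "1" + "1" + "0" + "0"
= "1" + "1" + "1" + "1" + "0" + "0"
= "111100"


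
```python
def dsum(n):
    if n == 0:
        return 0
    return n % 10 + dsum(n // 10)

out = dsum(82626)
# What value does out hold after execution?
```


dsum(82626)
= 6 + dsum(8262)
= 6 + 2 + dsum(826)
= 6 + 2 + 6 + dsum(82)
= 6 + 2 + 6 + 2 + dsum(8)
= 6 + 2 + 6 + 2 + 8 + dsum(0)
= 6 + 2 + 6 + 2 + 8 + 0
= 24


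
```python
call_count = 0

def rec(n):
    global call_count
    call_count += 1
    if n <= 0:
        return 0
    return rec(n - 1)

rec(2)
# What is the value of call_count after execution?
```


rec(2) calls rec(1) calls ... calls rec(0)
Total calls: 2 + 1 (for base case) = 3


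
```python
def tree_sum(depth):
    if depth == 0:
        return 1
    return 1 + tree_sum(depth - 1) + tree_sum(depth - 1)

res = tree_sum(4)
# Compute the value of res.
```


tree_sum(4)
= 1 + tree_sum(3) + tree_sum(3)
= 1 + 2 * tree_sum(3)
tree_sum(k) = 2^(k+1) - 1
tree_sum(0) = 1
tree_sum(1) = 3
tree_sum(2) = 7
tree_sum(3) = 15
tree_sum(4) = 31
tree_sum(4) = 2^5 - 1 = 31


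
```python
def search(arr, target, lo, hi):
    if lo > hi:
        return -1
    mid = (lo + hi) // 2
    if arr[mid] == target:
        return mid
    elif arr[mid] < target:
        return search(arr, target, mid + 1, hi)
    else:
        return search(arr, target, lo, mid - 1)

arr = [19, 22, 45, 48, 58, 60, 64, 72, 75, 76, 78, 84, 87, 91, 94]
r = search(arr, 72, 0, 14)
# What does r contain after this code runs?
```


search(arr, 72, 0, 14)
lo=0, hi=14, mid=7, arr[mid]=72
arr[7] == 72, found at index 7
= 7


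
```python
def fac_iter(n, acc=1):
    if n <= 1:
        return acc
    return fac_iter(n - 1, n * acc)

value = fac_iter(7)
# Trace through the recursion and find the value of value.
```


fac_iter(7, 1)
= fac_iter(6, 7 * 1) = fac_iter(6, 7)
= fac_iter(5, 6 * 7) = fac_iter(5, 42)
= fac_iter(4, 5 * 42) = fac_iter(4, 210)
= fac_iter(3, 4 * 210) = fac_iter(3, 840)
= fac_iter(2, 3 * 840) = fac_iter(2, 2520)
= fac_iter(1, 2 * 2520) = fac_iter(1, 5040)
n <= 1, return acc = 5040


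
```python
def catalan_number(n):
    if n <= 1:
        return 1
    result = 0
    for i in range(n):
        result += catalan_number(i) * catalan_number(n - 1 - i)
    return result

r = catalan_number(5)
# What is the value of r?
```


catalan_number(5)
= sum of catalan_number(i) * catalan_number(5-1-i) for i in 0..4
First compute sub-values bottom-up:
  catalan_number(0) = 1, catalan_number(1) = 1
  catalan_number(2) = 1*1 + 1*1 = 2
  catalan_number(3) = 1*2 + 1*1 + 2*1 = 5
  catalan_number(4) = 1*5 + 1*2 + 2*1 + 5*1 = 14
Now catalan_number(5):
  catalan_number(0)*catalan_number(4) = 1*14 = 14
  catalan_number(1)*catalan_number(3) = 1*5 = 5
  catalan_number(2)*catalan_number(2) = 2*2 = 4
  catalan_number(3)*catalan_number(1) = 5*1 = 5
  catalan_number(4)*catalan_number(0) = 14*1 = 14
= 14 + 5 + 4 + 5 + 14
= 42


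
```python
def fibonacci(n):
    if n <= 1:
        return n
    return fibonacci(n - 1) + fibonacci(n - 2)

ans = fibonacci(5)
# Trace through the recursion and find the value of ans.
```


fibonacci(5)
= fibonacci(4) + fibonacci(3)
= (fibonacci(3) + fibonacci(2)) + fibonacci(3)
Computing bottom-up: fibonacci(0)=0, fibonacci(1)=1, fibonacci(2)=1, fibonacci(3)=2, fibonacci(4)=3, fibonacci(5)=5
= 5


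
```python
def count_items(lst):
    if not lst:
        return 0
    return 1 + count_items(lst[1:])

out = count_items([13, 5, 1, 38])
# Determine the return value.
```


count_items([13, 5, 1, 38])
= 1 + count_items([5, 1, 38])
= 1 + 1 + count_items([1, 38])
= 1 + 1 + 1 + count_items([38])
= 1 + 1 + 1 + 1 + count_items([])
= 1 + 1 + 1 + 1 + 0
= 4


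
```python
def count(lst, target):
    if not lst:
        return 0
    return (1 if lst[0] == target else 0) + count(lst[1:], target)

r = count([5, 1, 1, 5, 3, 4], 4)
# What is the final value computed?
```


count([5, 1, 1, 5, 3, 4], 4)
lst[0]=5 != 4: 0 + count([1, 1, 5, 3, 4], 4)
lst[0]=1 != 4: 0 + count([1, 5, 3, 4], 4)
lst[0]=1 != 4: 0 + count([5, 3, 4], 4)
lst[0]=5 != 4: 0 + count([3, 4], 4)
lst[0]=3 != 4: 0 + count([4], 4)
lst[0]=4 == 4: 1 + count([], 4)
= 1


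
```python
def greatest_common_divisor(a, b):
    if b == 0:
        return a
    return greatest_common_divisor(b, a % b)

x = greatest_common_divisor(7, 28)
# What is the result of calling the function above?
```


greatest_common_divisor(7, 28)
= greatest_common_divisor(28, 7 % 28) = greatest_common_divisor(28, 7)
= greatest_common_divisor(7, 28 % 7) = greatest_common_divisor(7, 0)
b == 0, return a = 7


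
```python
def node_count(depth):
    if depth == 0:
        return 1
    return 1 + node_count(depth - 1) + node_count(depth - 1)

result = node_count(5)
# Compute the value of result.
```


node_count(5)
= 1 + node_count(4) + node_count(4)
= 1 + 2 * node_count(4)
node_count(k) = 2^(k+1) - 1
node_count(0) = 1
node_count(1) = 3
node_count(2) = 7
node_count(3) = 15
node_count(4) = 31
node_count(5) = 2^6 - 1 = 63


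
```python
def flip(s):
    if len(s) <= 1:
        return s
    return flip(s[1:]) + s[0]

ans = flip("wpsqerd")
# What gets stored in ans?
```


flip("wpsqerd")
= flip("psqerd") + "w"
= flip("sqerd") + "p" + "w"
= flip("qerd") + "s" + "p" + "w"
= flip("erd") + "q" + "s" + "p" + "w"
= flip("rd") + "e" + "q" + "s" + "p" + "w"
= flip("d") + "r" + "e" + "q" + "s" + "p" + "w"
= "d" + "r" + "e" + "q" + "s" + "p" + "w"
= "dreqspw"


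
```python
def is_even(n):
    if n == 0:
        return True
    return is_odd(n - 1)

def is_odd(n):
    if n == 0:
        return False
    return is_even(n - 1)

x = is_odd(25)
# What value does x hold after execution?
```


is_odd(25)
= is_even(24)
= is_odd(23)
= is_even(22)
= is_odd(21)
= is_even(20)
= is_odd(19)
= is_even(18)
= is_odd(17)
= is_even(16)
= is_odd(15)
= is_even(14)
= is_odd(13)
= is_even(12)
= is_odd(11)
= is_even(10)
= is_odd(9)
= is_even(8)
= is_odd(7)
= is_even(6)
= is_odd(5)
= is_even(4)
= is_odd(3)
= is_even(2)
= is_odd(1)
= is_even(0)
n == 0: return True
= True


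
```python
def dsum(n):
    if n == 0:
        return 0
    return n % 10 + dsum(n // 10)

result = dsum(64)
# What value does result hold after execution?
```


dsum(64)
= 4 + dsum(6)
= 4 + 6 + dsum(0)
= 4 + 6 + 0
= 10


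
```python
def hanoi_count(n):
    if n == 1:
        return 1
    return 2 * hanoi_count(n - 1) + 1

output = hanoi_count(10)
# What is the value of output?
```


hanoi_count(10)
= 2 * hanoi_count(9) + 1
= 2 * (2 * hanoi_count(8) + 1) + 1
= 2 * (2 * (2 * hanoi_count(7) + 1) + 1) + 1
= 2 * (2 * (2 * (2 * hanoi_count(6) + 1) + 1) + 1) + 1
= 2 * (2 * (2 * (2 * (2 * hanoi_count(5) + 1) + 1) + 1) + 1) + 1
= 2 * (2 * (2 * (2 * (2 * (2 * hanoi_count(4) + 1) + 1) + 1) + 1) + 1) + 1
= 2 * (2 * (2 * (2 * (2 * (2 * (2 * hanoi_count(3) + 1) + 1) + 1) + 1) + 1) + 1) + 1
= 2 * (2 * (2 * (2 * (2 * (2 * (2 * (2 * hanoi_count(2) + 1) + 1) + 1) + 1) + 1) + 1) + 1) + 1
= 2 * (2 * (2 * (2 * (2 * (2 * (2 * (2 * (2 * hanoi_count(1) + 1) + 1) + 1) + 1) + 1) + 1) + 1) + 1) + 1
Now compute bottom-up:
hanoi_count(1) = 1
hanoi_count(2) = 2 * 1 + 1 = 3
hanoi_count(3) = 2 * 3 + 1 = 7
hanoi_count(4) = 2 * 7 + 1 = 15
hanoi_count(5) = 2 * 15 + 1 = 31
hanoi_count(6) = 2 * 31 + 1 = 63
hanoi_count(7) = 2 * 63 + 1 = 127
hanoi_count(8) = 2 * 127 + 1 = 255
hanoi_count(9) = 2 * 255 + 1 = 511
hanoi_count(10) = 2 * 511 + 1 = 1023
= 1023


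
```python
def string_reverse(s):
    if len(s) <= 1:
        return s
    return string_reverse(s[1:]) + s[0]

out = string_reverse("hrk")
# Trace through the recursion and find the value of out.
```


string_reverse("hrk")
= string_reverse("rk") + "h"
= string_reverse("k") + "r" + "h"
= "k" + "r" + "h"
= "krh"


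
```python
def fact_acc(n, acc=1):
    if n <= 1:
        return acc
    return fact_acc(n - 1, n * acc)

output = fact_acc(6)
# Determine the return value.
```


fact_acc(6, 1)
= fact_acc(5, 6 * 1) = fact_acc(5, 6)
= fact_acc(4, 5 * 6) = fact_acc(4, 30)
= fact_acc(3, 4 * 30) = fact_acc(3, 120)
= fact_acc(2, 3 * 120) = fact_acc(2, 360)
= fact_acc(1, 2 * 360) = fact_acc(1, 720)
n <= 1, return acc = 720


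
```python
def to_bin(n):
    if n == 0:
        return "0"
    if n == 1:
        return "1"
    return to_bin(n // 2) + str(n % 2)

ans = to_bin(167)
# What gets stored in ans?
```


to_bin(167)
= to_bin(83) + "1"
= to_bin(41) + "1" + "1"
= to_bin(20) + "1" + "1" + "1"
= to_bin(10) + "0" + "1" + "1" + "1"
= to_bin(5) + "0" + "0" + "1" + "1" + "1"
= to_bin(2) + "1" + "0" + "0" + "1" + "1" + "1"
= to_bin(1) + "0" + "1" + "0" + "0" + "1" + "1" + "1"
= "1" + "0" + "1" + "0" + "0" + "1" + "1" + "1"
= "10100111"


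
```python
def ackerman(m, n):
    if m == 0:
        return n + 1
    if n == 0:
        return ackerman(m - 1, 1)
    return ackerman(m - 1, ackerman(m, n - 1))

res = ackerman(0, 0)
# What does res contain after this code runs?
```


ackerman(0, 0)
m == 0: return 0 + 1 = 1
= 1


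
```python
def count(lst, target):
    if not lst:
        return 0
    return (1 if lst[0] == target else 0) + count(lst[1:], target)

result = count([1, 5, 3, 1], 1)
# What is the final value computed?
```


count([1, 5, 3, 1], 1)
lst[0]=1 == 1: 1 + count([5, 3, 1], 1)
lst[0]=5 != 1: 0 + count([3, 1], 1)
lst[0]=3 != 1: 0 + count([1], 1)
lst[0]=1 == 1: 1 + count([], 1)
= 2


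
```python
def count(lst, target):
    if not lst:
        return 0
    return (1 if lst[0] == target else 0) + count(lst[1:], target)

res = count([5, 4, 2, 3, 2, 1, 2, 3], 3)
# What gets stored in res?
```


count([5, 4, 2, 3, 2, 1, 2, 3], 3)
lst[0]=5 != 3: 0 + count([4, 2, 3, 2, 1, 2, 3], 3)
lst[0]=4 != 3: 0 + count([2, 3, 2, 1, 2, 3], 3)
lst[0]=2 != 3: 0 + count([3, 2, 1, 2, 3], 3)
lst[0]=3 == 3: 1 + count([2, 1, 2, 3], 3)
lst[0]=2 != 3: 0 + count([1, 2, 3], 3)
lst[0]=1 != 3: 0 + count([2, 3], 3)
lst[0]=2 != 3: 0 + count([3], 3)
lst[0]=3 == 3: 1 + count([], 3)
= 2


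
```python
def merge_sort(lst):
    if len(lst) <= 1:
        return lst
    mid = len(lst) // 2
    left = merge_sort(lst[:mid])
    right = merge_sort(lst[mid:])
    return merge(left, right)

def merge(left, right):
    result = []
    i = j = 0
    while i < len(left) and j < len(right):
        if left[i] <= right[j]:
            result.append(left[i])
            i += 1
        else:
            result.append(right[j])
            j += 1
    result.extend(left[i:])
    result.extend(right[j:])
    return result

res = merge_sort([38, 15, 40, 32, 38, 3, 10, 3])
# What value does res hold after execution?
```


merge_sort([38, 15, 40, 32, 38, 3, 10, 3])
Split into [38, 15, 40, 32] and [38, 3, 10, 3]
Left sorted: [15, 32, 38, 40]
Right sorted: [3, 3, 10, 38]
Merge [15, 32, 38, 40] and [3, 3, 10, 38]
= [3, 3, 10, 15, 32, 38, 38, 40]


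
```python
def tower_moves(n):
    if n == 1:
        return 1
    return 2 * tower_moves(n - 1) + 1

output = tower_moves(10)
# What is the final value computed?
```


tower_moves(10)
= 2 * tower_moves(9) + 1
= 2 * (2 * tower_moves(8) + 1) + 1
= 2 * (2 * (2 * tower_moves(7) + 1) + 1) + 1
= 2 * (2 * (2 * (2 * tower_moves(6) + 1) + 1) + 1) + 1
= 2 * (2 * (2 * (2 * (2 * tower_moves(5) + 1) + 1) + 1) + 1) + 1
= 2 * (2 * (2 * (2 * (2 * (2 * tower_moves(4) + 1) + 1) + 1) + 1) + 1) + 1
= 2 * (2 * (2 * (2 * (2 * (2 * (2 * tower_moves(3) + 1) + 1) + 1) + 1) + 1) + 1) + 1
= 2 * (2 * (2 * (2 * (2 * (2 * (2 * (2 * tower_moves(2) + 1) + 1) + 1) + 1) + 1) + 1) + 1) + 1
= 2 * (2 * (2 * (2 * (2 * (2 * (2 * (2 * (2 * tower_moves(1) + 1) + 1) + 1) + 1) + 1) + 1) + 1) + 1) + 1
Now compute bottom-up:
tower_moves(1) = 1
tower_moves(2) = 2 * 1 + 1 = 3
tower_moves(3) = 2 * 3 + 1 = 7
tower_moves(4) = 2 * 7 + 1 = 15
tower_moves(5) = 2 * 15 + 1 = 31
tower_moves(6) = 2 * 31 + 1 = 63
tower_moves(7) = 2 * 63 + 1 = 127
tower_moves(8) = 2 * 127 + 1 = 255
tower_moves(9) = 2 * 255 + 1 = 511
tower_moves(10) = 2 * 511 + 1 = 1023
= 1023


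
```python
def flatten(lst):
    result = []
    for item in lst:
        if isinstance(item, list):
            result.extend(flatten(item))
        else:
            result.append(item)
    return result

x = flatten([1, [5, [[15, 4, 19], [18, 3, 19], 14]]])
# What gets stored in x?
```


flatten([1, [5, [[15, 4, 19], [18, 3, 19], 14]]])
Processing each element:
  1 is not a list -> append 1
  [5, [[15, 4, 19], [18, 3, 19], 14]] is a list -> flatten recursively -> [5, 15, 4, 19, 18, 3, 19, 14]
= [1, 5, 15, 4, 19, 18, 3, 19, 14]


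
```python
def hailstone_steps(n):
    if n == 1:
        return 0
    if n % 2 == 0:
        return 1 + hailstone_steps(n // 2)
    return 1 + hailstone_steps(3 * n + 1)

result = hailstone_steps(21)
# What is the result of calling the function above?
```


hailstone_steps(21)
21 is odd -> 3*21+1 = 64 -> hailstone_steps(64)
64 is even -> hailstone_steps(32)
32 is even -> hailstone_steps(16)
16 is even -> hailstone_steps(8)
8 is even -> hailstone_steps(4)
4 is even -> hailstone_steps(2)
2 is even -> hailstone_steps(1)
Reached 1 after 7 steps
= 7


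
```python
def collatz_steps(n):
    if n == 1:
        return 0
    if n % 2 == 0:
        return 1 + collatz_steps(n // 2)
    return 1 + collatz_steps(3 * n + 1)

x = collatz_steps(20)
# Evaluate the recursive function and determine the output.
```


collatz_steps(20)
20 is even -> collatz_steps(10)
10 is even -> collatz_steps(5)
5 is odd -> 3*5+1 = 16 -> collatz_steps(16)
16 is even -> collatz_steps(8)
8 is even -> collatz_steps(4)
4 is even -> collatz_steps(2)
2 is even -> collatz_steps(1)
Reached 1 after 7 steps
= 7


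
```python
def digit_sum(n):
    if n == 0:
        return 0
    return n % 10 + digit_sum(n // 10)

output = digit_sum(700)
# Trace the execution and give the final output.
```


digit_sum(700)
= 0 + digit_sum(70)
= 0 + 0 + digit_sum(7)
= 0 + 0 + 7 + digit_sum(0)
= 0 + 0 + 7 + 0
= 7


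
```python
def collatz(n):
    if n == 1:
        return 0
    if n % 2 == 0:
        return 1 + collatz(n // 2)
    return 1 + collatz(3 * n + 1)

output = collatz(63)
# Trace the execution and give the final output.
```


collatz(63)
63 is odd -> 3*63+1 = 190 -> collatz(190)
190 is even -> collatz(95)
95 is odd -> 3*95+1 = 286 -> collatz(286)
286 is even -> collatz(143)
143 is odd -> 3*143+1 = 430 -> collatz(430)
430 is even -> collatz(215)
215 is odd -> 3*215+1 = 646 -> collatz(646)
646 is even -> collatz(323)
323 is odd -> 3*323+1 = 970 -> collatz(970)
970 is even -> collatz(485)
485 is odd -> 3*485+1 = 1456 -> collatz(1456)
1456 is even -> collatz(728)
728 is even -> collatz(364)
364 is even -> collatz(182)
182 is even -> collatz(91)
91 is odd -> 3*91+1 = 274 -> collatz(274)
274 is even -> collatz(137)
137 is odd -> 3*137+1 = 412 -> collatz(412)
412 is even -> collatz(206)
206 is even -> collatz(103)
103 is odd -> 3*103+1 = 310 -> collatz(310)
310 is even -> collatz(155)
155 is odd -> 3*155+1 = 466 -> collatz(466)
466 is even -> collatz(233)
233 is odd -> 3*233+1 = 700 -> collatz(700)
700 is even -> collatz(350)
350 is even -> collatz(175)
175 is odd -> 3*175+1 = 526 -> collatz(526)
526 is even -> collatz(263)
263 is odd -> 3*263+1 = 790 -> collatz(790)
790 is even -> collatz(395)
395 is odd -> 3*395+1 = 1186 -> collatz(1186)
1186 is even -> collatz(593)
593 is odd -> 3*593+1 = 1780 -> collatz(1780)
1780 is even -> collatz(890)
890 is even -> collatz(445)
445 is odd -> 3*445+1 = 1336 -> collatz(1336)
1336 is even -> collatz(668)
668 is even -> collatz(334)
334 is even -> collatz(167)
167 is odd -> 3*167+1 = 502 -> collatz(502)
502 is even -> collatz(251)
251 is odd -> 3*251+1 = 754 -> collatz(754)
754 is even -> collatz(377)
377 is odd -> 3*377+1 = 1132 -> collatz(1132)
1132 is even -> collatz(566)
566 is even -> collatz(283)
283 is odd -> 3*283+1 = 850 -> collatz(850)
850 is even -> collatz(425)
425 is odd -> 3*425+1 = 1276 -> collatz(1276)
1276 is even -> collatz(638)
638 is even -> collatz(319)
319 is odd -> 3*319+1 = 958 -> collatz(958)
958 is even -> collatz(479)
479 is odd -> 3*479+1 = 1438 -> collatz(1438)
1438 is even -> collatz(719)
719 is odd -> 3*719+1 = 2158 -> collatz(2158)
2158 is even -> collatz(1079)
1079 is odd -> 3*1079+1 = 3238 -> collatz(3238)
3238 is even -> collatz(1619)
1619 is odd -> 3*1619+1 = 4858 -> collatz(4858)
4858 is even -> collatz(2429)
2429 is odd -> 3*2429+1 = 7288 -> collatz(7288)
7288 is even -> collatz(3644)
3644 is even -> collatz(1822)
1822 is even -> collatz(911)
911 is odd -> 3*911+1 = 2734 -> collatz(2734)
2734 is even -> collatz(1367)
1367 is odd -> 3*1367+1 = 4102 -> collatz(4102)
4102 is even -> collatz(2051)
2051 is odd -> 3*2051+1 = 6154 -> collatz(6154)
6154 is even -> collatz(3077)
3077 is odd -> 3*3077+1 = 9232 -> collatz(9232)
9232 is even -> collatz(4616)
4616 is even -> collatz(2308)
2308 is even -> collatz(1154)
1154 is even -> collatz(577)
577 is odd -> 3*577+1 = 1732 -> collatz(1732)
1732 is even -> collatz(866)
866 is even -> collatz(433)
433 is odd -> 3*433+1 = 1300 -> collatz(1300)
1300 is even -> collatz(650)
650 is even -> collatz(325)
325 is odd -> 3*325+1 = 976 -> collatz(976)
976 is even -> collatz(488)
488 is even -> collatz(244)
244 is even -> collatz(122)
122 is even -> collatz(61)
61 is odd -> 3*61+1 = 184 -> collatz(184)
184 is even -> collatz(92)
92 is even -> collatz(46)
46 is even -> collatz(23)
23 is odd -> 3*23+1 = 70 -> collatz(70)
70 is even -> collatz(35)
35 is odd -> 3*35+1 = 106 -> collatz(106)
106 is even -> collatz(53)
53 is odd -> 3*53+1 = 160 -> collatz(160)
160 is even -> collatz(80)
80 is even -> collatz(40)
40 is even -> collatz(20)
20 is even -> collatz(10)
10 is even -> collatz(5)
5 is odd -> 3*5+1 = 16 -> collatz(16)
16 is even -> collatz(8)
8 is even -> collatz(4)
4 is even -> collatz(2)
2 is even -> collatz(1)
Reached 1 after 107 steps
= 107


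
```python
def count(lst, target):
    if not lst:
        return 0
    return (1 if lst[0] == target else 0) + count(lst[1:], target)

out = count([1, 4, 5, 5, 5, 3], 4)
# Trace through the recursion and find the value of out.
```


count([1, 4, 5, 5, 5, 3], 4)
lst[0]=1 != 4: 0 + count([4, 5, 5, 5, 3], 4)
lst[0]=4 == 4: 1 + count([5, 5, 5, 3], 4)
lst[0]=5 != 4: 0 + count([5, 5, 3], 4)
lst[0]=5 != 4: 0 + count([5, 3], 4)
lst[0]=5 != 4: 0 + count([3], 4)
lst[0]=3 != 4: 0 + count([], 4)
= 1


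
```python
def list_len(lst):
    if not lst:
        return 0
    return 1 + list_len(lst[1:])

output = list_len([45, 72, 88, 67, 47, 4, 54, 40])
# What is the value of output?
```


list_len([45, 72, 88, 67, 47, 4, 54, 40])
= 1 + list_len([72, 88, 67, 47, 4, 54, 40])
= 1 + 1 + list_len([88, 67, 47, 4, 54, 40])
= 1 + 1 + 1 + list_len([67, 47, 4, 54, 40])
= 1 + 1 + 1 + 1 + list_len([47, 4, 54, 40])
= 1 + 1 + 1 + 1 + 1 + list_len([4, 54, 40])
= 1 + 1 + 1 + 1 + 1 + 1 + list_len([54, 40])
= 1 + 1 + 1 + 1 + 1 + 1 + 1 + list_len([40])
= 1 + 1 + 1 + 1 + 1 + 1 + 1 + 1 + list_len([])
= 1 + 1 + 1 + 1 + 1 + 1 + 1 + 1 + 0
= 8


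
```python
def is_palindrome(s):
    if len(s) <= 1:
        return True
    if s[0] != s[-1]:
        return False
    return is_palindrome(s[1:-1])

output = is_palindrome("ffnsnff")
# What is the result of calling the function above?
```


is_palindrome("ffnsnff")
"ffnsnff": s[0]='f' == s[-1]='f' -> is_palindrome("fnsnf")
"fnsnf": s[0]='f' == s[-1]='f' -> is_palindrome("nsn")
"nsn": s[0]='n' == s[-1]='n' -> is_palindrome("s")
"s": len <= 1 -> True
= True


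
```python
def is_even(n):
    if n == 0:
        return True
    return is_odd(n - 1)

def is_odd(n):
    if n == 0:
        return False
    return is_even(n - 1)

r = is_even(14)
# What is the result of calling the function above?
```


is_even(14)
= is_odd(13)
= is_even(12)
= is_odd(11)
= is_even(10)
= is_odd(9)
= is_even(8)
= is_odd(7)
= is_even(6)
= is_odd(5)
= is_even(4)
= is_odd(3)
= is_even(2)
= is_odd(1)
= is_even(0)
n == 0: return True
= True


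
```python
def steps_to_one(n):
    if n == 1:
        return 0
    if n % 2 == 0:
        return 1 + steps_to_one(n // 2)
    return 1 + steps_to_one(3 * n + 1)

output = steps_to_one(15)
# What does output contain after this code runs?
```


steps_to_one(15)
15 is odd -> 3*15+1 = 46 -> steps_to_one(46)
46 is even -> steps_to_one(23)
23 is odd -> 3*23+1 = 70 -> steps_to_one(70)
70 is even -> steps_to_one(35)
35 is odd -> 3*35+1 = 106 -> steps_to_one(106)
106 is even -> steps_to_one(53)
53 is odd -> 3*53+1 = 160 -> steps_to_one(160)
160 is even -> steps_to_one(80)
80 is even -> steps_to_one(40)
40 is even -> steps_to_one(20)
20 is even -> steps_to_one(10)
10 is even -> steps_to_one(5)
5 is odd -> 3*5+1 = 16 -> steps_to_one(16)
16 is even -> steps_to_one(8)
8 is even -> steps_to_one(4)
4 is even -> steps_to_one(2)
2 is even -> steps_to_one(1)
Reached 1 after 17 steps
= 17


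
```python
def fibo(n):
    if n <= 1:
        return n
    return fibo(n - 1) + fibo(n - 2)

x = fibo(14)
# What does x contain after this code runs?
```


fibo(14)
= fibo(13) + fibo(12)
= (fibo(12) + fibo(11)) + fibo(12)
Computing bottom-up: fibo(0)=0, fibo(1)=1, fibo(2)=1, fibo(3)=2, fibo(4)=3, fibo(5)=5, fibo(6)=8, fibo(7)=13, fibo(8)=21, fibo(9)=34, fibo(10)=55, fibo(11)=89, fibo(12)=144, fibo(13)=233, fibo(14)=377
= 377


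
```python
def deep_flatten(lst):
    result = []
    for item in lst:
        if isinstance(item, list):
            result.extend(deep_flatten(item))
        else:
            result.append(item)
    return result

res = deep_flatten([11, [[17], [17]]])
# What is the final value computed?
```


deep_flatten([11, [[17], [17]]])
Processing each element:
  11 is not a list -> append 11
  [[17], [17]] is a list -> deep_flatten recursively -> [17, 17]
= [11, 17, 17]


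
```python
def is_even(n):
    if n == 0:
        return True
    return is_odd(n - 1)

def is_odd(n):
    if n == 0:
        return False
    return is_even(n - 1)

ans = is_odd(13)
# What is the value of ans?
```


is_odd(13)
= is_even(12)
= is_odd(11)
= is_even(10)
= is_odd(9)
= is_even(8)
= is_odd(7)
= is_even(6)
= is_odd(5)
= is_even(4)
= is_odd(3)
= is_even(2)
= is_odd(1)
= is_even(0)
n == 0: return True
= True


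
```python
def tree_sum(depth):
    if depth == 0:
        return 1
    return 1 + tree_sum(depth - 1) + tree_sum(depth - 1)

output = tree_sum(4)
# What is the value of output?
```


tree_sum(4)
= 1 + tree_sum(3) + tree_sum(3)
= 1 + 2 * tree_sum(3)
tree_sum(k) = 2^(k+1) - 1
tree_sum(0) = 1
tree_sum(1) = 3
tree_sum(2) = 7
tree_sum(3) = 15
tree_sum(4) = 31
tree_sum(4) = 2^5 - 1 = 31


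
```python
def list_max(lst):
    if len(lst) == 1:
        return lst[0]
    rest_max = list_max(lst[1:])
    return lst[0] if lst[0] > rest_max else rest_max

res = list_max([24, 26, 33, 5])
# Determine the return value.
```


list_max([24, 26, 33, 5])
= compare 24 with list_max([26, 33, 5])
= compare 26 with list_max([33, 5])
= compare 33 with list_max([5])
Base: list_max([5]) = 5
compare 33 with 5: max = 33
compare 26 with 33: max = 33
compare 24 with 33: max = 33
= 33


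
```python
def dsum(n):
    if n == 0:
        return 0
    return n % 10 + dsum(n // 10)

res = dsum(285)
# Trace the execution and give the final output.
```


dsum(285)
= 5 + dsum(28)
= 5 + 8 + dsum(2)
= 5 + 8 + 2 + dsum(0)
= 5 + 8 + 2 + 0
= 15


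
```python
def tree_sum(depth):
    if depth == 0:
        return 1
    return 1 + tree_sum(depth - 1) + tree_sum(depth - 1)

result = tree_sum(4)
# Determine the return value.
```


tree_sum(4)
= 1 + tree_sum(3) + tree_sum(3)
= 1 + 2 * tree_sum(3)
tree_sum(k) = 2^(k+1) - 1
tree_sum(0) = 1
tree_sum(1) = 3
tree_sum(2) = 7
tree_sum(3) = 15
tree_sum(4) = 31
tree_sum(4) = 2^5 - 1 = 31


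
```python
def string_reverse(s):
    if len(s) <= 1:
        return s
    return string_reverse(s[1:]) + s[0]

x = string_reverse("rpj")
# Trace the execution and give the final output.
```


string_reverse("rpj")
= string_reverse("pj") + "r"
= string_reverse("j") + "p" + "r"
= "j" + "p" + "r"
= "jpr"


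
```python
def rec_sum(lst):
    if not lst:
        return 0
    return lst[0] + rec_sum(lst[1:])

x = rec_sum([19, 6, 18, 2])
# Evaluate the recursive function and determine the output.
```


rec_sum([19, 6, 18, 2])
= 19 + rec_sum([6, 18, 2])
= 19 + 6 + rec_sum([18, 2])
= 19 + 6 + 18 + rec_sum([2])
= 19 + 6 + 18 + 2 + rec_sum([])
= 19 + 6 + 18 + 2 + 0
= 45


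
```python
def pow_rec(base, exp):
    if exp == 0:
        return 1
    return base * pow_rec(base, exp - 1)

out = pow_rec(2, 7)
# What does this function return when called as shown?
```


pow_rec(2, 7)
= 2 * pow_rec(2, 6)
= 2 * 2 * pow_rec(2, 5)
= 2 * 2 * 2 * pow_rec(2, 4)
= 2 * 2 * 2 * 2 * pow_rec(2, 3)
= 2 * 2 * 2 * 2 * 2 * pow_rec(2, 2)
= 2 * 2 * 2 * 2 * 2 * 2 * pow_rec(2, 1)
= 2 * 2 * 2 * 2 * 2 * 2 * 2 * pow_rec(2, 0)
= 2 * 2 * 2 * 2 * 2 * 2 * 2 * 1
= 128


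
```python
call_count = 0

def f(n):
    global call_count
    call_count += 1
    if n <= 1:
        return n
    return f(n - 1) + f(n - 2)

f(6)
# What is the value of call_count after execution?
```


f(6) calls f(5) and f(4); each non-base call branches into two more.
Let C(k) = total number of calls made by f(k), including the call to f(k) itself.
Base cases: C(0) = 1, C(1) = 1
Recurrence: C(k) = 1 + C(k-1) + C(k-2)
  C(2) = 1 + C(1) + C(0) = 1 + 1 + 1 = 3
  C(3) = 1 + C(2) + C(1) = 1 + 3 + 1 = 5
  C(4) = 1 + C(3) + C(2) = 1 + 5 + 3 = 9
  C(5) = 1 + C(4) + C(3) = 1 + 9 + 5 = 15
  C(6) = 1 + C(5) + C(4) = 1 + 15 + 9 = 25
Total calls = C(6) = 25


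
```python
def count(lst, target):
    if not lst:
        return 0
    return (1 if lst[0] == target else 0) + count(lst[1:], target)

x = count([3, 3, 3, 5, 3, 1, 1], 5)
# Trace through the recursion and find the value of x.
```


count([3, 3, 3, 5, 3, 1, 1], 5)
lst[0]=3 != 5: 0 + count([3, 3, 5, 3, 1, 1], 5)
lst[0]=3 != 5: 0 + count([3, 5, 3, 1, 1], 5)
lst[0]=3 != 5: 0 + count([5, 3, 1, 1], 5)
lst[0]=5 == 5: 1 + count([3, 1, 1], 5)
lst[0]=3 != 5: 0 + count([1, 1], 5)
lst[0]=1 != 5: 0 + count([1], 5)
lst[0]=1 != 5: 0 + count([], 5)
= 1


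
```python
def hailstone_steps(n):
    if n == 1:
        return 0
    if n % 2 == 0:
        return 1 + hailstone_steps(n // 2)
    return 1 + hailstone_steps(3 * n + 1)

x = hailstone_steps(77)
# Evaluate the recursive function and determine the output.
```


hailstone_steps(77)
77 is odd -> 3*77+1 = 232 -> hailstone_steps(232)
232 is even -> hailstone_steps(116)
116 is even -> hailstone_steps(58)
58 is even -> hailstone_steps(29)
29 is odd -> 3*29+1 = 88 -> hailstone_steps(88)
88 is even -> hailstone_steps(44)
44 is even -> hailstone_steps(22)
22 is even -> hailstone_steps(11)
11 is odd -> 3*11+1 = 34 -> hailstone_steps(34)
34 is even -> hailstone_steps(17)
17 is odd -> 3*17+1 = 52 -> hailstone_steps(52)
52 is even -> hailstone_steps(26)
26 is even -> hailstone_steps(13)
13 is odd -> 3*13+1 = 40 -> hailstone_steps(40)
40 is even -> hailstone_steps(20)
20 is even -> hailstone_steps(10)
10 is even -> hailstone_steps(5)
5 is odd -> 3*5+1 = 16 -> hailstone_steps(16)
16 is even -> hailstone_steps(8)
8 is even -> hailstone_steps(4)
4 is even -> hailstone_steps(2)
2 is even -> hailstone_steps(1)
Reached 1 after 22 steps
= 22
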